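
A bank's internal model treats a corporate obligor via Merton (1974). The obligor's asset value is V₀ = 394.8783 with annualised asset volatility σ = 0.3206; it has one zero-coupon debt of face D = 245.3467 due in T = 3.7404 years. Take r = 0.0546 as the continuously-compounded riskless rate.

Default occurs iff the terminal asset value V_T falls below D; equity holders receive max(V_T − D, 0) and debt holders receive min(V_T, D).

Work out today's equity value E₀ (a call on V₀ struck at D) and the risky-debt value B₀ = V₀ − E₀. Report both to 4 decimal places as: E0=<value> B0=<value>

E0=206.5116 B0=188.3667

Apply the equity-as-call identities (strike 245.3467, horizon 3.7404 years):
d₁ = [ln(V₀/D) + (r + σ²/2)T] / (σ√T)
   = [ln(394.8783/245.3467) + (0.0546 + 0.5·0.3206²)·3.7404] / (0.3206·√3.7404)
   = [0.475905 + 0.396453] / 0.620044 = 1.406930
d₂ = d₁ − σ√T = 1.406930 − 0.620044 = 0.786886
N(d₁) = 0.920276,  N(d₂) = 0.784326,  e^(−rT) = 0.815278
E₀ = V₀·N(d₁) − D·e^(−rT)·N(d₂)
   = 394.8783·0.920276 − 245.3467·0.815278·0.784326 = 206.511603
B₀ = V₀ − E₀ = 394.8783 − 206.511603 = 188.366697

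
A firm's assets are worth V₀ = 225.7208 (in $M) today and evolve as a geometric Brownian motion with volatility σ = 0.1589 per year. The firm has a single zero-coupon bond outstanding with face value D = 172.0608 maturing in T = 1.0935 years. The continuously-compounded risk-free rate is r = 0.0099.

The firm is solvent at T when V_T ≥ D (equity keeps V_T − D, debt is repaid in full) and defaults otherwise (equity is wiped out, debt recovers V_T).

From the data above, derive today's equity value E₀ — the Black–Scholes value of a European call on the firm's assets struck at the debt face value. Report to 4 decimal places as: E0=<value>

E0=56.1084

Work the structural quantities from V₀ = 225.7208 against face 172.0608:
d₁ = [ln(V₀/D) + (r + σ²/2)T] / (σ√T)
   = [ln(225.7208/172.0608) + (0.0099 + 0.5·0.1589²)·1.0935] / (0.1589·√1.0935)
   = [0.271451 + 0.024631] / 0.166163 = 1.781879
d₂ = d₁ − σ√T = 1.781879 − 0.166163 = 1.615716
N(d₁) = 0.962615,  N(d₂) = 0.946922,  e^(−rT) = 0.989233
E₀ = V₀·N(d₁) − D·e^(−rT)·N(d₂)
   = 225.7208·0.962615 − 172.0608·0.989233·0.946922 = 56.108448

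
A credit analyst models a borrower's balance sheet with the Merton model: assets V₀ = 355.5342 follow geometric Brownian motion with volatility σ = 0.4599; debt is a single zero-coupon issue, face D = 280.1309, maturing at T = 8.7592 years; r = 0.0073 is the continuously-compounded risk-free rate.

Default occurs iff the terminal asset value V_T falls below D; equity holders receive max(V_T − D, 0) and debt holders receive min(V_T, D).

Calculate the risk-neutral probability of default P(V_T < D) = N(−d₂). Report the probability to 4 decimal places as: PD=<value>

With assets at 355.5342 and a single debt payment of 280.1309 at 8.7592 years:
d₁ = [ln(V₀/D) + (r + σ²/2)T] / (σ√T)
   = [ln(355.5342/280.1309) + (0.0073 + 0.5·0.4599²)·8.7592] / (0.4599·√8.7592)
   = [0.238364 + 0.990263] / 1.361118 = 0.902661
d₂ = d₁ − σ√T = 0.902661 − 1.361118 = -0.458457
risk-neutral PD = N(−d₂) = N(0.458457) = 0.676688

PD=0.6767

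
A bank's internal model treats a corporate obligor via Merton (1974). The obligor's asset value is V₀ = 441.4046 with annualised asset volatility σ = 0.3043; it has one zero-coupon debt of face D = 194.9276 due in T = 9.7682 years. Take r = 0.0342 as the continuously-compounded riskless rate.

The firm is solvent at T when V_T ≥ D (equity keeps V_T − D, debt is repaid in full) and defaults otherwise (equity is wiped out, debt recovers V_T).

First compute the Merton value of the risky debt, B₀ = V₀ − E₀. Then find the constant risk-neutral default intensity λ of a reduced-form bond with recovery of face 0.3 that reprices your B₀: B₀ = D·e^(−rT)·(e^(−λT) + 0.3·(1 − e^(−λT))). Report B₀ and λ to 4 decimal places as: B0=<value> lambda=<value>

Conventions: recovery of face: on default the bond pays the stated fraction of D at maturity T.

B0=127.5614 lambda=0.0134

Equity is a call on the firm's assets struck at D = 194.9276:
d₁ = [ln(V₀/D) + (r + σ²/2)T] / (σ√T)
   = [ln(441.4046/194.9276) + (0.0342 + 0.5·0.3043²)·9.7682] / (0.3043·√9.7682)
   = [0.817334 + 0.786333] / 0.951063 = 1.686183
d₂ = d₁ − σ√T = 1.686183 − 0.951063 = 0.735121
N(d₁) = 0.954120,  N(d₂) = 0.768867,  e^(−rT) = 0.716002
E₀ = V₀·N(d₁) − D·e^(−rT)·N(d₂)
   = 441.4046·0.954120 − 194.9276·0.716002·0.768867 = 313.843217
B₀ = V₀ − E₀ = 441.4046 − 313.843217 = 127.561383
e^(−λT) = (B₀·e^(rT)/D − 0.3)/(1 − 0.3) = (127.5614·1.396644/194.9276 − 0.3)/0.7 = 0.87709945
λ = −ln(0.87709945)/9.7682 = 0.013425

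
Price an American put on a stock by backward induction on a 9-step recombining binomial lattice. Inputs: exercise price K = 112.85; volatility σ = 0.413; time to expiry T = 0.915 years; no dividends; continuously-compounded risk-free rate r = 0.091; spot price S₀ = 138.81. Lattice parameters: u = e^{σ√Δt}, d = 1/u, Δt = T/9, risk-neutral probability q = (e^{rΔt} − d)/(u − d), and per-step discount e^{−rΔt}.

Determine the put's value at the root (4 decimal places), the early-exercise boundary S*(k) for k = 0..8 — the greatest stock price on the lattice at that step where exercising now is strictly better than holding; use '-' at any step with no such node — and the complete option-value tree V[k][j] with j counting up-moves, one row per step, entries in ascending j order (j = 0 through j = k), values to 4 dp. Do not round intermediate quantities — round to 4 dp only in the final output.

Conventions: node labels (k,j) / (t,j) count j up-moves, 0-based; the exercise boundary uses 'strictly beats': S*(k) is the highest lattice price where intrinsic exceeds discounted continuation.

price = 6.8023
boundary = - - - - 81.9707 71.8569 81.9707 71.8569 81.9707
tree:
6.8023
10.3813 3.3823
15.4280 5.5731 1.2742
22.2269 8.9773 2.3034 0.2780
30.8793 14.0656 4.1021 0.5639 0.0000
40.9931 21.2932 7.1648 1.1435 0.0000 0.0000
49.8591 30.8793 12.1895 2.3190 0.0000 0.0000 0.0000
57.6311 40.9931 19.9733 4.7030 0.0000 0.0000 0.0000 0.0000
64.4442 49.8591 30.8793 9.5375 0.0000 0.0000 0.0000 0.0000 0.0000
70.4167 57.6311 40.9931 19.3419 0.0000 0.0000 0.0000 0.0000 0.0000 0.0000

Δt=0.10167  u=1.14075  d=0.87662  q=0.50231  discount=0.99079
step 9 (expiry): payoffs max(K−S,0) = 70.4167 57.6311 40.9931 19.3419 0.0000 0.0000 0.0000 0.0000 0.0000 0.0000
step 8: (k=8,j=0): S=48.4058, K−S=64.4442, hold=63.4050 ⇒ V=64.4442 exercise | (k=8,j=1): S=62.9909, K−S=49.8591, hold=48.8198 ⇒ V=49.8591 exercise | (k=8,j=2): S=81.9707, K−S=30.8793, hold=29.8400 ⇒ V=30.8793 exercise | (k=8,j=3): S=106.6694, K−S=6.1806, hold=9.5375 ⇒ V=9.5375 continue | (k=8,j=4): S=138.8100, K−S=0.0000, hold=0.0000 ⇒ V=0.0000 continue | (k=8,j=5): S=180.6349, K−S=0.0000, hold=0.0000 ⇒ V=0.0000 continue | (k=8,j=6): S=235.0621, K−S=0.0000, hold=0.0000 ⇒ V=0.0000 continue | (k=8,j=7): S=305.8888, K−S=0.0000, hold=0.0000 ⇒ V=0.0000 continue | (k=8,j=8): S=398.0563, K−S=0.0000, hold=0.0000 ⇒ V=0.0000 continue  boundary S*=81.9707
step 7: (k=7,j=0): S=55.2189, K−S=57.6311, hold=56.5919 ⇒ V=57.6311 exercise | (k=7,j=1): S=71.8569, K−S=40.9931, hold=39.9539 ⇒ V=40.9931 exercise | (k=7,j=2): S=93.5081, K−S=19.3419, hold=19.9733 ⇒ V=19.9733 continue | (k=7,j=3): S=121.6831, K−S=0.0000, hold=4.7030 ⇒ V=4.7030 continue | (k=7,j=4): S=158.3475, K−S=0.0000, hold=0.0000 ⇒ V=0.0000 continue | (k=7,j=5): S=206.0593, K−S=0.0000, hold=0.0000 ⇒ V=0.0000 continue | (k=7,j=6): S=268.1471, K−S=0.0000, hold=0.0000 ⇒ V=0.0000 continue | (k=7,j=7): S=348.9426, K−S=0.0000, hold=0.0000 ⇒ V=0.0000 continue  boundary S*=71.8569
step 6: (k=6,j=0): S=62.9909, K−S=49.8591, hold=48.8198 ⇒ V=49.8591 exercise | (k=6,j=1): S=81.9707, K−S=30.8793, hold=30.1543 ⇒ V=30.8793 exercise | (k=6,j=2): S=106.6694, K−S=6.1806, hold=12.1895 ⇒ V=12.1895 continue | (k=6,j=3): S=138.8100, K−S=0.0000, hold=2.3190 ⇒ V=2.3190 continue | (k=6,j=4): S=180.6349, K−S=0.0000, hold=0.0000 ⇒ V=0.0000 continue | (k=6,j=5): S=235.0621, K−S=0.0000, hold=0.0000 ⇒ V=0.0000 continue | (k=6,j=6): S=305.8888, K−S=0.0000, hold=0.0000 ⇒ V=0.0000 continue  boundary S*=81.9707
step 5: (k=5,j=0): S=71.8569, K−S=40.9931, hold=39.9539 ⇒ V=40.9931 exercise | (k=5,j=1): S=93.5081, K−S=19.3419, hold=21.2932 ⇒ V=21.2932 continue | (k=5,j=2): S=121.6831, K−S=0.0000, hold=7.1648 ⇒ V=7.1648 continue | (k=5,j=3): S=158.3475, K−S=0.0000, hold=1.1435 ⇒ V=1.1435 continue | (k=5,j=4): S=206.0593, K−S=0.0000, hold=0.0000 ⇒ V=0.0000 continue | (k=5,j=5): S=268.1471, K−S=0.0000, hold=0.0000 ⇒ V=0.0000 continue  boundary S*=71.8569
step 4: (k=4,j=0): S=81.9707, K−S=30.8793, hold=30.8112 ⇒ V=30.8793 exercise | (k=4,j=1): S=106.6694, K−S=6.1806, hold=14.0656 ⇒ V=14.0656 continue | (k=4,j=2): S=138.8100, K−S=0.0000, hold=4.1021 ⇒ V=4.1021 continue | (k=4,j=3): S=180.6349, K−S=0.0000, hold=0.5639 ⇒ V=0.5639 continue | (k=4,j=4): S=235.0621, K−S=0.0000, hold=0.0000 ⇒ V=0.0000 continue  boundary S*=81.9707
step 3: (k=3,j=0): S=93.5081, K−S=19.3419, hold=22.2269 ⇒ V=22.2269 continue | (k=3,j=1): S=121.6831, K−S=0.0000, hold=8.9773 ⇒ V=8.9773 continue | (k=3,j=2): S=158.3475, K−S=0.0000, hold=2.3034 ⇒ V=2.3034 continue | (k=3,j=3): S=206.0593, K−S=0.0000, hold=0.2780 ⇒ V=0.2780 continue  boundary S*=-
step 2: (k=2,j=0): S=106.6694, K−S=6.1806, hold=15.4280 ⇒ V=15.4280 continue | (k=2,j=1): S=138.8100, K−S=0.0000, hold=5.5731 ⇒ V=5.5731 continue | (k=2,j=2): S=180.6349, K−S=0.0000, hold=1.2742 ⇒ V=1.2742 continue  boundary S*=-
step 1: (k=1,j=0): S=121.6831, K−S=0.0000, hold=10.3813 ⇒ V=10.3813 continue | (k=1,j=1): S=158.3475, K−S=0.0000, hold=3.3823 ⇒ V=3.3823 continue  boundary S*=-
step 0: (k=0,j=0): S=138.8100, K−S=0.0000, hold=6.8023 ⇒ V=6.8023 continue  boundary S*=-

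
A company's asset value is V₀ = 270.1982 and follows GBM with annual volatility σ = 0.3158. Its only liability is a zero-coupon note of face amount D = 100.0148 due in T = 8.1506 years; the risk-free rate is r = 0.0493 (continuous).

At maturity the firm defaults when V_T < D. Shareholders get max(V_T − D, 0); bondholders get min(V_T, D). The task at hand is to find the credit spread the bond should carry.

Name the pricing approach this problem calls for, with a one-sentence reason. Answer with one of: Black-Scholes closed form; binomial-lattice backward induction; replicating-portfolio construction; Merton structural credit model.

Key observation: with the firm-asset dynamics (V₀ = 270.1982) and a single zero-coupon liability of face 100.0148 given, debt value, spread, and default probability all derive from the option view of the balance sheet.

framework: Merton structural credit model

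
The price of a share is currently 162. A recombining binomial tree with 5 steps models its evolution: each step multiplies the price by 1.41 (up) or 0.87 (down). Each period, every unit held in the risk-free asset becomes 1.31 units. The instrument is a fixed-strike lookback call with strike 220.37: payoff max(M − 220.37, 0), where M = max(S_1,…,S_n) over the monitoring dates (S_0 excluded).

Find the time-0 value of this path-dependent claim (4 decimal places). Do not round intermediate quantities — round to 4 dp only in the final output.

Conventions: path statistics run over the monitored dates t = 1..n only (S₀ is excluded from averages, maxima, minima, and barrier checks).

With p* = (R−d)/(u−d) = 0.8148, sum probability × payoff across the paths and divide by R^5.
Enumerate all 2^5 = 32 price paths (U = up ×1.41, D = down ×0.87); each path with k up-moves has probability p*^k·(1−p*)^(5−k).
DDDDD: M=140.9400, payoff=0.0000, prob=0.000218
UDDDD: M=228.4200, payoff=8.0500, prob=0.000958
DUDDD: M=198.7254, payoff=0.0000, prob=0.000958
UUDDD: M=322.0722, payoff=101.7022, prob=0.004216
DDUDD: M=172.8911, payoff=0.0000, prob=0.000958
UDUDD: M=280.2028, payoff=59.8328, prob=0.004216
DUUDD: M=280.2028, payoff=59.8328, prob=0.004216
UUUDD: M=454.1218, payoff=233.7518, prob=0.018552
DDDUD: M=150.4153, payoff=0.0000, prob=0.000958
UDDUD: M=243.7764, payoff=23.4064, prob=0.004216
DUDUD: M=243.7764, payoff=23.4064, prob=0.004216
UUDUD: M=395.0860, payoff=174.7160, prob=0.018552
DDUUD: M=243.7764, payoff=23.4064, prob=0.004216
UDUUD: M=395.0860, payoff=174.7160, prob=0.018552
DUUUD: M=395.0860, payoff=174.7160, prob=0.018552
UUUUD: M=640.3117, payoff=419.9417, prob=0.081629
DDDDU: M=140.9400, payoff=0.0000, prob=0.000958
UDDDU: M=228.4200, payoff=8.0500, prob=0.004216
DUDDU: M=212.0855, payoff=0.0000, prob=0.004216
UUDDU: M=343.7248, payoff=123.3548, prob=0.018552
DDUDU: M=212.0855, payoff=0.0000, prob=0.004216
UDUDU: M=343.7248, payoff=123.3548, prob=0.018552
DUUDU: M=343.7248, payoff=123.3548, prob=0.018552
UUUDU: M=557.0712, payoff=336.7012, prob=0.081629
DDDUU: M=212.0855, payoff=0.0000, prob=0.004216
UDDUU: M=343.7248, payoff=123.3548, prob=0.018552
DUDUU: M=343.7248, payoff=123.3548, prob=0.018552
UUDUU: M=557.0712, payoff=336.7012, prob=0.081629
DDUUU: M=343.7248, payoff=123.3548, prob=0.018552
UDUUU: M=557.0712, payoff=336.7012, prob=0.081629
DUUUU: M=557.0712, payoff=336.7012, prob=0.081629
UUUUU: M=902.8396, payoff=682.4696, prob=0.359165
Price = Σ prob·payoff / R^5 = 418.398823 / 3.857949 = 108.4511

price = 108.4511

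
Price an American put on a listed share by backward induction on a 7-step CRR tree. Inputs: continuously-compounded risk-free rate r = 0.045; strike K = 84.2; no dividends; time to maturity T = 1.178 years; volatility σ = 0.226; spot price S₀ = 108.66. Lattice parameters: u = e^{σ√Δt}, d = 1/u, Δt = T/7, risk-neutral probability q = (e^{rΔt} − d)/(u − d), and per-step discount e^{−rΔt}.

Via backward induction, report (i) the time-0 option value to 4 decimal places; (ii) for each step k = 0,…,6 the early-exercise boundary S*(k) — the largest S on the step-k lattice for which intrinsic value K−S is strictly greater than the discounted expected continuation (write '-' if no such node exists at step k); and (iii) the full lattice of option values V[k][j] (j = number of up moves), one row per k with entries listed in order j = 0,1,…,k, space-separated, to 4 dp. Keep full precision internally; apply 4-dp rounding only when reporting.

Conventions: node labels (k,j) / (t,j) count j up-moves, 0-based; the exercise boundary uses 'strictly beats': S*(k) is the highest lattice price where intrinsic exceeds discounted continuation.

Δt=0.16829  u=1.09714  d=0.91146  q=0.51778  discount=0.99246
step 7 (expiry): payoffs max(K−S,0) = 27.4165 15.8482 1.9231 0.0000 0.0000 0.0000 0.0000 0.0000
step 6: (k=6,j=0): S=62.2997, K−S=21.9003, hold=21.2651 ⇒ V=21.9003 exercise | (k=6,j=1): S=74.9918, K−S=9.2082, hold=8.5730 ⇒ V=9.2082 exercise | (k=6,j=2): S=90.2697, K−S=0.0000, hold=0.9204 ⇒ V=0.9204 continue | (k=6,j=3): S=108.6600, K−S=0.0000, hold=0.0000 ⇒ V=0.0000 continue | (k=6,j=4): S=130.7969, K−S=0.0000, hold=0.0000 ⇒ V=0.0000 continue | (k=6,j=5): S=157.4438, K−S=0.0000, hold=0.0000 ⇒ V=0.0000 continue | (k=6,j=6): S=189.5193, K−S=0.0000, hold=0.0000 ⇒ V=0.0000 continue  boundary S*=74.9918
step 5: (k=5,j=0): S=68.3518, K−S=15.8482, hold=15.2130 ⇒ V=15.8482 exercise | (k=5,j=1): S=82.2769, K−S=1.9231, hold=4.8799 ⇒ V=4.8799 continue | (k=5,j=2): S=99.0389, K−S=0.0000, hold=0.4405 ⇒ V=0.4405 continue | (k=5,j=3): S=119.2158, K−S=0.0000, hold=0.0000 ⇒ V=0.0000 continue | (k=5,j=4): S=143.5032, K−S=0.0000, hold=0.0000 ⇒ V=0.0000 continue | (k=5,j=5): S=172.7386, K−S=0.0000, hold=0.0000 ⇒ V=0.0000 continue  boundary S*=68.3518
step 4: (k=4,j=0): S=74.9918, K−S=9.2082, hold=10.0923 ⇒ V=10.0923 continue | (k=4,j=1): S=90.2697, K−S=0.0000, hold=2.5618 ⇒ V=2.5618 continue | (k=4,j=2): S=108.6600, K−S=0.0000, hold=0.2108 ⇒ V=0.2108 continue | (k=4,j=3): S=130.7969, K−S=0.0000, hold=0.0000 ⇒ V=0.0000 continue | (k=4,j=4): S=157.4438, K−S=0.0000, hold=0.0000 ⇒ V=0.0000 continue  boundary S*=-
step 3: (k=3,j=0): S=82.2769, K−S=1.9231, hold=6.1465 ⇒ V=6.1465 continue | (k=3,j=1): S=99.0389, K−S=0.0000, hold=1.3344 ⇒ V=1.3344 continue | (k=3,j=2): S=119.2158, K−S=0.0000, hold=0.1009 ⇒ V=0.1009 continue | (k=3,j=3): S=143.5032, K−S=0.0000, hold=0.0000 ⇒ V=0.0000 continue  boundary S*=-
step 2: (k=2,j=0): S=90.2697, K−S=0.0000, hold=3.6273 ⇒ V=3.6273 continue | (k=2,j=1): S=108.6600, K−S=0.0000, hold=0.6904 ⇒ V=0.6904 continue | (k=2,j=2): S=130.7969, K−S=0.0000, hold=0.0483 ⇒ V=0.0483 continue  boundary S*=-
step 1: (k=1,j=0): S=99.0389, K−S=0.0000, hold=2.0908 ⇒ V=2.0908 continue | (k=1,j=1): S=119.2158, K−S=0.0000, hold=0.3553 ⇒ V=0.3553 continue  boundary S*=-
step 0: (k=0,j=0): S=108.6600, K−S=0.0000, hold=1.1832 ⇒ V=1.1832 continue  boundary S*=-

price = 1.1832
boundary = - - - - - 68.3518 74.9918
tree:
1.1832
2.0908 0.3553
3.6273 0.6904 0.0483
6.1465 1.3344 0.1009 0.0000
10.0923 2.5618 0.2108 0.0000 0.0000
15.8482 4.8799 0.4405 0.0000 0.0000 0.0000
21.9003 9.2082 0.9204 0.0000 0.0000 0.0000 0.0000
27.4165 15.8482 1.9231 0.0000 0.0000 0.0000 0.0000 0.0000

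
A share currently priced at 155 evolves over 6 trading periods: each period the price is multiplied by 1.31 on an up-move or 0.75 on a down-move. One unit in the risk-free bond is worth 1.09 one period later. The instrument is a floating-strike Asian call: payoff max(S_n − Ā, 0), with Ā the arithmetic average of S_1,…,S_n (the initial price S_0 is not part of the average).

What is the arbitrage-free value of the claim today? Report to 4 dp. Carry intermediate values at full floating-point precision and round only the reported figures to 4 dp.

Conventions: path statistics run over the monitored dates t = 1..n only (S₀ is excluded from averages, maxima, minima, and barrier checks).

price = 36.0196

With p* = (R−d)/(u−d) = 0.6071, sum probability × payoff across the paths and divide by R^6.
Enumerate all 2^6 = 64 price paths (U = up ×1.31, D = down ×0.75); each path with k up-moves has probability p*^k·(1−p*)^(6−k).
DDDDDD: Ā=63.7067, payoff=0.0000, prob=0.003676
UDDDDD: Ā=111.2743, payoff=0.0000, prob=0.005682
DUDDDD: Ā=96.8076, payoff=0.0000, prob=0.005682
UUDDDD: Ā=169.0907, payoff=0.0000, prob=0.008781
DDUDDD: Ā=85.9576, payoff=0.0000, prob=0.005682
UDUDDD: Ā=150.1393, payoff=0.0000, prob=0.008781
DUUDDD: Ā=135.6727, payoff=0.0000, prob=0.008781
UUUDDD: Ā=236.9749, payoff=0.0000, prob=0.013570
DDDUDD: Ā=77.8201, payoff=0.0000, prob=0.005682
UDDUDD: Ā=135.9258, payoff=0.0000, prob=0.008781
DUDUDD: Ā=121.4592, payoff=0.0000, prob=0.008781
UUDUDD: Ā=212.1487, payoff=0.0000, prob=0.013570
DDUUDD: Ā=110.6092, payoff=0.0000, prob=0.008781
UDUUDD: Ā=193.1974, payoff=0.0000, prob=0.013570
DUUUDD: Ā=178.7307, payoff=0.0000, prob=0.013570
UUUUDD: Ā=312.1830, payoff=0.0000, prob=0.020972
DDDDUD: Ā=71.7170, payoff=0.0000, prob=0.005682
UDDDUD: Ā=125.2657, payoff=0.0000, prob=0.008781
DUDDUD: Ā=110.7991, payoff=0.0000, prob=0.008781
UUDDUD: Ā=193.5290, payoff=0.0000, prob=0.013570
DDUDUD: Ā=99.9491, payoff=0.0000, prob=0.008781
UDUDUD: Ā=174.5777, payoff=0.0000, prob=0.013570
DUUDUD: Ā=160.1110, payoff=0.0000, prob=0.013570
UUUDUD: Ā=279.6606, payoff=0.0000, prob=0.020972
DDDUUD: Ā=91.8116, payoff=0.0000, prob=0.008781
UDDUUD: Ā=160.3642, payoff=0.0000, prob=0.013570
DUDUUD: Ā=145.8975, payoff=1.1066, prob=0.013570
UUDUUD: Ā=254.8343, payoff=1.9328, prob=0.020972
DDUUUD: Ā=135.0475, payoff=11.9566, prob=0.013570
UDUUUD: Ā=235.8830, payoff=20.8841, prob=0.020972
DUUUUD: Ā=221.4163, payoff=35.3508, prob=0.020972
UUUUUD: Ā=386.7405, payoff=61.7460, prob=0.032411
DDDDDU: Ā=67.1397, payoff=0.0000, prob=0.005682
UDDDDU: Ā=117.2706, payoff=0.0000, prob=0.008781
DUDDDU: Ā=102.8040, payoff=0.0000, prob=0.008781
UUDDDU: Ā=179.5643, payoff=0.0000, prob=0.013570
DDUDDU: Ā=91.9540, payoff=0.0000, prob=0.008781
UDUDDU: Ā=160.6129, payoff=0.0000, prob=0.013570
DUUDDU: Ā=146.1463, payoff=0.8578, prob=0.013570
UUUDDU: Ā=255.2688, payoff=1.4983, prob=0.020972
DDDUDU: Ā=83.8165, payoff=0.3462, prob=0.008781
UDDUDU: Ā=146.3994, payoff=0.6047, prob=0.013570
DUDUDU: Ā=131.9328, payoff=15.0713, prob=0.013570
UUDUDU: Ā=230.4425, payoff=26.3246, prob=0.020972
DDUUDU: Ā=121.0828, payoff=25.9213, prob=0.013570
UDUUDU: Ā=211.4912, payoff=45.2759, prob=0.020972
DUUUDU: Ā=197.0245, payoff=59.7426, prob=0.020972
UUUUDU: Ā=344.1362, payoff=104.3504, prob=0.032411
DDDDUU: Ā=77.7133, payoff=6.4493, prob=0.008781
UDDDUU: Ā=135.7393, payoff=11.2648, prob=0.013570
DUDDUU: Ā=121.2726, payoff=25.7314, prob=0.013570
UUDDUU: Ā=211.8229, payoff=44.9443, prob=0.020972
DDUDUU: Ā=110.4226, payoff=36.5814, prob=0.013570
UDUDUU: Ā=192.8715, payoff=63.8956, prob=0.020972
DUUDUU: Ā=178.4049, payoff=78.3623, prob=0.020972
UUUDUU: Ā=311.6138, payoff=136.8727, prob=0.032411
DDDUUU: Ā=102.2851, payoff=44.7189, prob=0.013570
UDDUUU: Ā=178.6580, payoff=78.1091, prob=0.020972
DUDUUU: Ā=164.1914, payoff=92.5758, prob=0.020972
UUDUUU: Ā=286.7876, payoff=161.6990, prob=0.032411
DDUUUU: Ā=153.3414, payoff=103.4258, prob=0.020972
UDUUUU: Ā=267.8362, payoff=180.6503, prob=0.032411
DUUUUU: Ā=253.3696, payoff=195.1170, prob=0.032411
UUUUUU: Ā=442.5522, payoff=340.8044, prob=0.050089
Price = Σ prob·payoff / R^6 = 60.408403 / 1.677100 = 36.0196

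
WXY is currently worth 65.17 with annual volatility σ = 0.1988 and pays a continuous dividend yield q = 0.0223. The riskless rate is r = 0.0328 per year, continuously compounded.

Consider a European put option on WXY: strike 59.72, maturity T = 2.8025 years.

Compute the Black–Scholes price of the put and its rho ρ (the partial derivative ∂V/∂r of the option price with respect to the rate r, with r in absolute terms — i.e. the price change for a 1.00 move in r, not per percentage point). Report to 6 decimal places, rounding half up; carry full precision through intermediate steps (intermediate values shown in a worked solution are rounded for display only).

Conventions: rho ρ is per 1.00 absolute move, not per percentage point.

σ√T = 0.1988·√2.8025 = 0.332805
d₁ = (ln(S/K) + (r−q+σ²/2)T) / (σ√T) = (ln(65.17/59.72) + (0.0328−0.0223+0.1988²/2)·2.8025) / 0.332805 = (0.087332 + 0.084806) / 0.332805 = 0.517234
d₂ = d₁ − σ√T = 0.517234 − 0.332805 = 0.184430
e^{−rT} = 0.912176
e^{−qT} = 0.939417
N(−d₁) = 0.302496,  N(−d₂) = 0.426838
Put price V = K·e^{−rT}·N(−d₂) − S·e^{−qT}·N(−d₁) = 23.252078 − 18.519369 = 4.732709
ρ = −K·T·e^{−rT}·N(−d₂) = -65.163948

price = 4.732709
ρ = -65.163948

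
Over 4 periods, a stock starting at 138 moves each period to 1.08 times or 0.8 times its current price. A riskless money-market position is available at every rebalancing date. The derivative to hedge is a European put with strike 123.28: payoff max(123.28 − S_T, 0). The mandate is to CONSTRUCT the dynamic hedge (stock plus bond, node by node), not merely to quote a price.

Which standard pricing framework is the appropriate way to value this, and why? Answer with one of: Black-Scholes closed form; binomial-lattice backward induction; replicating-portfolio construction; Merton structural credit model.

Key observation: since the answer must list Δ and B at each node of the 1.08/0.8 lattice on 138, the replicating-portfolio method — solving the two-state system at every node — is the one that applies.

framework: replicating-portfolio construction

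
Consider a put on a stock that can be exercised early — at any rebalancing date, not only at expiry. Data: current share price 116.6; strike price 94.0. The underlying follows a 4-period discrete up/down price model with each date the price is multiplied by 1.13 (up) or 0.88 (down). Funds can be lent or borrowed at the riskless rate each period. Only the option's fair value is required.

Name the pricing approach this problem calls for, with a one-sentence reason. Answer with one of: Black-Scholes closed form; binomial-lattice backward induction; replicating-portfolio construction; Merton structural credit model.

Key observation: the put (strike 94 on spot 116.6) is American-style on a 4-step discrete price model, so the early-exercise decision at every node requires stepwise backward valuation — a closed form cannot price the exercise right.

framework: binomial-lattice backward induction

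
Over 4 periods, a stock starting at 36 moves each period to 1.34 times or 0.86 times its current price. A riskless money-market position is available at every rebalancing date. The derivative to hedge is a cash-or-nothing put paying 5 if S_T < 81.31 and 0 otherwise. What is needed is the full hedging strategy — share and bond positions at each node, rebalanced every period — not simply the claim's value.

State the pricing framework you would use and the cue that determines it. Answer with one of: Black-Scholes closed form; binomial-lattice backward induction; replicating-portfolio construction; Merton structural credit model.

Key observation: a price alone would not answer the question — the per-node share/bond construction on the spot-36, 1.34/0.86 tree is required, and only the replicating-portfolio method yields it.

framework: replicating-portfolio construction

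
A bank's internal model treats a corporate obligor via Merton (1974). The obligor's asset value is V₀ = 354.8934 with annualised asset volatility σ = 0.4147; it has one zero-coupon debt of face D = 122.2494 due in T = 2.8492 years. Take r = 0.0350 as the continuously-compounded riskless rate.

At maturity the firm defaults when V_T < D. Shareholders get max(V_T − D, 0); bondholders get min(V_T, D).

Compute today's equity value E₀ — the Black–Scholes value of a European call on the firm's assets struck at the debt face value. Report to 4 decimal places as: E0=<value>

E0=246.8850

Equity is a call on the firm's assets struck at D = 122.2494:
d₁ = [ln(V₀/D) + (r + σ²/2)T] / (σ√T)
   = [ln(354.8934/122.2494) + (0.0350 + 0.5·0.4147²)·2.8492] / (0.4147·√2.8492)
   = [1.065754 + 0.344719] / 0.699996 = 2.014974
d₂ = d₁ − σ√T = 2.014974 − 0.699996 = 1.314978
N(d₁) = 0.978046,  N(d₂) = 0.905741,  e^(−rT) = 0.905089
E₀ = V₀·N(d₁) − D·e^(−rT)·N(d₂)
   = 354.8934·0.978046 − 122.2494·0.905089·0.905741 = 246.884991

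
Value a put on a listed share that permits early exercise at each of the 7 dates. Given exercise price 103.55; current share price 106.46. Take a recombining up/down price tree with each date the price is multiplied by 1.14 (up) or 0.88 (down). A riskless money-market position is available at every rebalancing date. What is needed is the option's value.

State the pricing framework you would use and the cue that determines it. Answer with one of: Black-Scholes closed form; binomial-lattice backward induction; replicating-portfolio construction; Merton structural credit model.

framework: binomial-lattice backward induction

Key observation: early exercise of the strike-103.55 put must be checked at each of the 7 dates (spot 106.46), which forces a node-by-node comparison of intrinsic and continuation value backward from expiry.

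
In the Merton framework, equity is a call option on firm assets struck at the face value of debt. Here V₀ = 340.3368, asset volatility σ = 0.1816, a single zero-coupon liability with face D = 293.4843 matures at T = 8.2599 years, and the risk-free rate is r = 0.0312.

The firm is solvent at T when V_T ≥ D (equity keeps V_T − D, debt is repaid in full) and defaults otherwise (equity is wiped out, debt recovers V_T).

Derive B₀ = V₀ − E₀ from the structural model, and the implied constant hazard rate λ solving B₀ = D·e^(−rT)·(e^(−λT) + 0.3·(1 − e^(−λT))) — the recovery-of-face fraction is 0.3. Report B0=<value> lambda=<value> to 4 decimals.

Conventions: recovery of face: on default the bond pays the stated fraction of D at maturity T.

Apply the equity-as-call identities (strike 293.4843, horizon 8.2599 years):
d₁ = [ln(V₀/D) + (r + σ²/2)T] / (σ√T)
   = [ln(340.3368/293.4843) + (0.0312 + 0.5·0.1816²)·8.2599] / (0.1816·√8.2599)
   = [0.148112 + 0.393909] / 0.521919 = 1.038514
d₂ = d₁ − σ√T = 1.038514 − 0.521919 = 0.516595
N(d₁) = 0.850485,  N(d₂) = 0.697280,  e^(−rT) = 0.772820
E₀ = V₀·N(d₁) − D·e^(−rT)·N(d₂)
   = 340.3368·0.850485 − 293.4843·0.772820·0.697280 = 131.300604
B₀ = V₀ − E₀ = 340.3368 − 131.300604 = 209.036196
e^(−λT) = (B₀·e^(rT)/D − 0.3)/(1 − 0.3) = (209.0362·1.293962/293.4843 − 0.3)/0.7 = 0.88804762
λ = −ln(0.88804762)/8.2599 = 0.014374

B0=209.0362 lambda=0.0144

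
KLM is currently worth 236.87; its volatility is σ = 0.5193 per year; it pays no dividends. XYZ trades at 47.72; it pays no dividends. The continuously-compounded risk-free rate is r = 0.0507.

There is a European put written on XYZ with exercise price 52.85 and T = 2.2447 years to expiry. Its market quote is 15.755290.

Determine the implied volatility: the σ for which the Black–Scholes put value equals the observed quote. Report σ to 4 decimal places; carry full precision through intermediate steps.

At σ = 0.5834 the Black–Scholes value reproduces the quote:
σ√T = 0.5834·√2.2447 = 0.874069
d₁ = (ln(S/K) + (r+σ²/2)T) / (σ√T) = (ln(47.72/52.85) + (0.0507+0.5834²/2)·2.2447) / 0.874069 = (-0.102107 + 0.495804) / 0.874069 = 0.450419
d₂ = d₁ − σ√T = 0.450419 − 0.874069 = -0.423650
e^{−rT} = 0.892431
N(−d₁) = 0.326204,  N(−d₂) = 0.664089
V = K·e^{−rT}·N(−d₂) − S·N(−d₁) = 31.321752 − 15.566462 = 15.755290 (equal to the quote); since ∂V/∂σ > 0 for all σ, the implied volatility is unique

sigma = 0.5834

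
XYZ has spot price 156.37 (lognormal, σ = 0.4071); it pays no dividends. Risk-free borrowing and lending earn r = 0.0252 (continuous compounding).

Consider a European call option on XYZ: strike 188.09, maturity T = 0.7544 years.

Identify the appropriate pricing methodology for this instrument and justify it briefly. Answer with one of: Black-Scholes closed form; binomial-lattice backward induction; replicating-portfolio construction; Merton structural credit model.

Key observation: a European claim on XYZ (strike 188.09) — a lognormal (GBM) underlying with constant rate and volatility — has an exact closed-form value; no lattice or capital structure is involved.

framework: Black-Scholes closed form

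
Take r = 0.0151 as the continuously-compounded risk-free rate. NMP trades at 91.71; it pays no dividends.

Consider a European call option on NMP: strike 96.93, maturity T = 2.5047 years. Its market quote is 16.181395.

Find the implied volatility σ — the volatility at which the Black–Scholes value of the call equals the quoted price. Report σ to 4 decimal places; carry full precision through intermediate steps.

sigma = 0.2933

At σ = 0.2933 the Black–Scholes value reproduces the quote:
σ√T = 0.2933·√2.5047 = 0.464184
d₁ = (ln(S/K) + (r+σ²/2)T) / (σ√T) = (ln(91.71/96.93) + (0.0151+0.2933²/2)·2.5047) / 0.464184 = (-0.055358 + 0.145554) / 0.464184 = 0.194312
d₂ = d₁ − σ√T = 0.194312 − 0.464184 = -0.269871
e^{−rT} = 0.962885
N(d₁) = 0.577034,  N(d₂) = 0.393630
V = S·N(d₁) − K·e^{−rT}·N(d₂) = 52.919817 − 36.738421 = 16.181395 (the observed quote) — the price is monotone increasing in volatility, hence this σ is the only solution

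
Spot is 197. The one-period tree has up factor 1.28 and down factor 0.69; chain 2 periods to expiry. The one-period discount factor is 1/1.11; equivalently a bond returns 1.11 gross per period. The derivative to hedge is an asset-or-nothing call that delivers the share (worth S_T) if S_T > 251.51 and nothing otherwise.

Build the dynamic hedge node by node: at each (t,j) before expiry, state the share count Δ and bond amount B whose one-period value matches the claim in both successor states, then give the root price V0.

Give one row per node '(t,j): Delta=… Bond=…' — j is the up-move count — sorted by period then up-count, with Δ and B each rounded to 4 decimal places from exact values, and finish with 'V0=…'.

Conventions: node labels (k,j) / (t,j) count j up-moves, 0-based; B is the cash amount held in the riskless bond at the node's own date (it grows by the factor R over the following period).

Since d<R<u, set p* = (R−d)/(u−d) = 0.7119; price each node as the discounted p*-expectation of its children.
At maturity the claim pays: V(2,0)=0.0000, V(2,1)=0.0000, V(2,2)=322.7648
(1,0): S=135.9300. Δ = (V_up−V_dn)/(S_up−S_dn) = (0.0000−0.0000)/(173.9904−93.7917) = 0.0000. V = [p*·0.0000 + (1−p*)·0.0000]/1.11 = 0.0000. B = V − Δ·S = 0.0000.
(1,1): S=252.1600. Δ = (V_up−V_dn)/(S_up−S_dn) = (322.7648−0.0000)/(322.7648−173.9904) = 2.1695. V = [p*·322.7648 + (1−p*)·0.0000]/1.11 = 206.9953. B = V − Δ·S = -340.0637.
(0,0): S=197.0000. Δ = (V_up−V_dn)/(S_up−S_dn) = (206.9953−0.0000)/(252.1600−135.9300) = 1.7809. V = [p*·206.9953 + (1−p*)·0.0000]/1.11 = 132.7501. B = V − Δ·S = -218.0894.
Sanity check at the root: Δ(0,0)·S0 + B(0,0) reproduces V0 = 132.7501.

(0,0): Delta=1.7809 Bond=-218.0894
(1,0): Delta=0.0000 Bond=0.0000
(1,1): Delta=2.1695 Bond=-340.0637
V0=132.7501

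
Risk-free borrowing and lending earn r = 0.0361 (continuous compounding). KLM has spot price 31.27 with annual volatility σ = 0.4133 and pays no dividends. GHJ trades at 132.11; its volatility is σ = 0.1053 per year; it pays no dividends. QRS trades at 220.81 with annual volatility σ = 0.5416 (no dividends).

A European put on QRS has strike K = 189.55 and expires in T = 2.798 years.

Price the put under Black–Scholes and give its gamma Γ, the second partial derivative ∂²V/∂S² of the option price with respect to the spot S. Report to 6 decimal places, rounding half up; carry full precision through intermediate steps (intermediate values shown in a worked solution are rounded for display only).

σ√T = 0.5416·√2.798 = 0.905946
d₁ = (ln(S/K) + (r+σ²/2)T) / (σ√T) = (ln(220.81/189.55) + (0.0361+0.5416²/2)·2.798) / 0.905946 = (0.152650 + 0.511377) / 0.905946 = 0.732965
d₂ = d₁ − σ√T = 0.732965 − 0.905946 = -0.172981
e^{−rT} = 0.903926
N(−d₁) = 0.231790,  N(−d₂) = 0.568667
Put price V = K·e^{−rT}·N(−d₂) − S·N(−d₁) = 97.434929 − 51.181525 = 46.253403
φ(d₁) = (1/√(2π))·e^{−d₁²/2} = 0.304965
Γ = φ(d₁) / (S·σ·√T) = 0.001525

price = 46.253403
Γ = 0.001525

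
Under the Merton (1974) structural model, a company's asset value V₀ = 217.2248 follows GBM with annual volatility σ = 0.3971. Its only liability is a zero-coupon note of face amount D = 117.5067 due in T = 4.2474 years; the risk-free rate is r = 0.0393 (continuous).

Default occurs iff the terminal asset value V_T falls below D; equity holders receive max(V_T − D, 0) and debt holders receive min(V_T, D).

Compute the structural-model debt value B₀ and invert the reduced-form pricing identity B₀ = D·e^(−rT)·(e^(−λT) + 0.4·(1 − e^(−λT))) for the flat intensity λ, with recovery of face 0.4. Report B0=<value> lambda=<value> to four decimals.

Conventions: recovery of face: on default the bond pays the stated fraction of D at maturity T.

Apply the equity-as-call identities (strike 117.5067, horizon 4.2474 years):
d₁ = [ln(V₀/D) + (r + σ²/2)T] / (σ√T)
   = [ln(217.2248/117.5067) + (0.0393 + 0.5·0.3971²)·4.2474] / (0.3971·√4.2474)
   = [0.614437 + 0.501806] / 0.818392 = 1.363946
d₂ = d₁ − σ√T = 1.363946 − 0.818392 = 0.545554
N(d₁) = 0.913708,  N(d₂) = 0.707314,  e^(−rT) = 0.846265
E₀ = V₀·N(d₁) − D·e^(−rT)·N(d₂)
   = 217.2248·0.913708 − 117.5067·0.846265·0.707314 = 128.143434
B₀ = V₀ − E₀ = 217.2248 − 128.143434 = 89.081366
e^(−λT) = (B₀·e^(rT)/D − 0.4)/(1 − 0.4) = (89.0814·1.181663/117.5067 − 0.4)/0.6 = 0.82635742
λ = −ln(0.82635742)/4.2474 = 0.044905

B0=89.0814 lambda=0.0449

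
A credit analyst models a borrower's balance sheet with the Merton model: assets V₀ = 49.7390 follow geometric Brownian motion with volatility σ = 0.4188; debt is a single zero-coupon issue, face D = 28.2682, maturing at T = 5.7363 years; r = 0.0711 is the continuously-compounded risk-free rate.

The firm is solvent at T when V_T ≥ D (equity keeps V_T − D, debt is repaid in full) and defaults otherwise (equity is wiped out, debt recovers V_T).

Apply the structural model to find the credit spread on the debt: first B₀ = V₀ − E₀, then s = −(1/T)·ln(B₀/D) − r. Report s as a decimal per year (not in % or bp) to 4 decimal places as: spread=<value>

spread=0.0249

With assets at 49.7390 and a single debt payment of 28.2682 at 5.7363 years:
d₁ = [ln(V₀/D) + (r + σ²/2)T] / (σ√T)
   = [ln(49.7390/28.2682) + (0.0711 + 0.5·0.4188²)·5.7363] / (0.4188·√5.7363)
   = [0.565052 + 0.910906] / 1.003050 = 1.471469
d₂ = d₁ − σ√T = 1.471469 − 1.003050 = 0.468419
N(d₁) = 0.929418,  N(d₂) = 0.680258,  e^(−rT) = 0.665078
E₀ = V₀·N(d₁) − D·e^(−rT)·N(d₂)
   = 49.7390·0.929418 − 28.2682·0.665078·0.680258 = 33.439093
B₀ = V₀ − E₀ = 49.7390 − 33.439093 = 16.299907
spread = −(1/T)·ln(B₀/D) − r = −(1/5.7363)·ln(16.299907/28.2682) − 0.0711 = 0.02488140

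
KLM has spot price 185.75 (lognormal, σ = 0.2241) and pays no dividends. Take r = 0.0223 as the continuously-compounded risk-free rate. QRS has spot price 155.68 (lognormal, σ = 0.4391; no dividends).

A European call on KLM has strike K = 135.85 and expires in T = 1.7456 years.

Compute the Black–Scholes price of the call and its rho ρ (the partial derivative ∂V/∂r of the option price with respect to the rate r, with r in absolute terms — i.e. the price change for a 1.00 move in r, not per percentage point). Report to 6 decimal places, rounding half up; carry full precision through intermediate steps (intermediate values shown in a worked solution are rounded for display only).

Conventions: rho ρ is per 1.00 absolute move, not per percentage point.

σ√T = 0.2241·√1.7456 = 0.296084
d₁ = (ln(S/K) + (r+σ²/2)T) / (σ√T) = (ln(185.75/135.85) + (0.0223+0.2241²/2)·1.7456) / 0.296084 = (0.312850 + 0.082760) / 0.296084 = 1.336143
d₂ = d₁ − σ√T = 1.336143 − 0.296084 = 1.040060
e^{−rT} = 0.961821
N(d₁) = 0.909249,  N(d₂) = 0.850844
Call price V = S·N(d₁) − K·e^{−rT}·N(d₂) = 168.892956 − 111.174146 = 57.718810
ρ = K·T·e^{−rT}·N(d₂) = 194.065589

price = 57.718810
ρ = 194.065589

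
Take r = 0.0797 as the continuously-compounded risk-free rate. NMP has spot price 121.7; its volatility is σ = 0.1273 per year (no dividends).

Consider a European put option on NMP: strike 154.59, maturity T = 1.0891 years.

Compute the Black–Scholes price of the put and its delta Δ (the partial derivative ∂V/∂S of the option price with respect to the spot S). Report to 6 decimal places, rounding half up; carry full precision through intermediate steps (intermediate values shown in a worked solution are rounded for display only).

price = 21.125227
Δ = -0.860119

σ√T = 0.1273·√1.0891 = 0.132850
d₁ = (ln(S/K) + (r+σ²/2)T) / (σ√T) = (ln(121.7/154.59) + (0.0797+0.1273²/2)·1.0891) / 0.132850 = (-0.239217 + 0.095626) / 0.132850 = -1.080853
d₂ = d₁ − σ√T = -1.080853 − 0.132850 = -1.213703
e^{−rT} = 0.916859
N(−d₁) = 0.860119,  N(−d₂) = 0.887570
Put price V = K·e^{−rT}·N(−d₂) − S·N(−d₁) = 125.801685 − 104.676457 = 21.125227
Δ = −N(−d₁) = -0.860119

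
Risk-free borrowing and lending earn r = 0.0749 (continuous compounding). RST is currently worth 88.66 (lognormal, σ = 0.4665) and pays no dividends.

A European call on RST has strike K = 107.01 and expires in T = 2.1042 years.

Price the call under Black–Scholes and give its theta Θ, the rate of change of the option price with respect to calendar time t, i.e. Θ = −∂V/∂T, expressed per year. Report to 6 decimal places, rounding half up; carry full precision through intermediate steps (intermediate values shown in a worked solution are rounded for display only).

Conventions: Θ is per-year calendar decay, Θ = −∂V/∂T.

σ√T = 0.4665·√2.1042 = 0.676698
d₁ = (ln(S/K) + (r+σ²/2)T) / (σ√T) = (ln(88.66/107.01) + (0.0749+0.4665²/2)·2.1042) / 0.676698 = (-0.188113 + 0.386565) / 0.676698 = 0.293264
d₂ = d₁ − σ√T = 0.293264 − 0.676698 = -0.383434
e^{−rT} = 0.854187
N(d₁) = 0.615340,  N(d₂) = 0.350699
Call price V = S·N(d₁) − K·e^{−rT}·N(d₂) = 54.556038 − 32.056200 = 22.499838
φ(d₁) = (1/√(2π))·e^{−d₁²/2} = 0.382151
Θ = −S·φ(d₁)·σ/(2√T) − r·K·e^{−rT}·N(d₂) = −5.448042 − 2.401009 = -7.849051

price = 22.499838
Θ = -7.849051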